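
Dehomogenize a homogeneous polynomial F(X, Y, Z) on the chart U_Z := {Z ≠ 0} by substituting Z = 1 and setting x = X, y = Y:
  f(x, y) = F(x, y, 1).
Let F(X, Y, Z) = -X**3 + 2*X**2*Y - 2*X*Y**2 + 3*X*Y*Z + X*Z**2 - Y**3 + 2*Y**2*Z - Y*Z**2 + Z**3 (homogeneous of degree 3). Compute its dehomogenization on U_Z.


f(x, y) = -x**3 + 2*x**2*y - 2*x*y**2 + 3*x*y + x - y**3 + 2*y**2 - y + 1

On U_Z we set Z = 1. Each monomial c·X^i·Y^j·Z^k in F becomes c·x^i·y^j·1^k = c·x^i·y^j.
Substituting Z = 1: F(X, Y, 1) = -x**3 + 2*x**2*y - 2*x*y**2 + 3*x*y + x - y**3 + 2*y**2 - y + 1.
Note: deg(f) ≤ deg(F) = 3; strict inequality happens when F is divisible by Z (lost terms).


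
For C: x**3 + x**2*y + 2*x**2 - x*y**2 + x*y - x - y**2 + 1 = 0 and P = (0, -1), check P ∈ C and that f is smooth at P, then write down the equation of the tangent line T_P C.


Tangent line at P: -3*x + 2*y + 2 = 0.

Step 1: f(0, -1) = 0, so P lies on C.
Step 2: partial derivatives
  f_x(x, y) = 3*x**2 + 2*x*y + 4*x - y**2 + y - 1, f_y(x, y) = x**2 - 2*x*y + x - 2*y.
  f_x(P) = -3, f_y(P) = 2 (gradient nonzero, so P is smooth).
Step 3: tangent line at P: -3·(x − 0) + 2·(y − -1) = 0.
Expanding: -3*x + 2*y + 2 = 0.


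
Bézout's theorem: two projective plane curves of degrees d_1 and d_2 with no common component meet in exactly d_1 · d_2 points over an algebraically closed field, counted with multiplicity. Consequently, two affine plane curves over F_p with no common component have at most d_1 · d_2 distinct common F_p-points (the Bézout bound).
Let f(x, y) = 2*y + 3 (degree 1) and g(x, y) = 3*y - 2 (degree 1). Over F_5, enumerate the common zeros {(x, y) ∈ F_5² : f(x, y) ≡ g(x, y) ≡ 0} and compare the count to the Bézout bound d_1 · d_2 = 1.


Common zeros: ∅; count = 0; Bézout bound = 1.

deg(f) = 1, deg(g) = 1, so Bézout bound = 1.
Scan x ∈ F_5. For each x, list the y ∈ F_5 with f(x, y) ≡ 0 and those with g(x, y) ≡ 0 (mod 5); the common zeros in that column are the intersection.
  x = 0: f ≡ 0 at y ∈ {1}; g ≡ 0 at y ∈ {4}; common: ∅.
  x = 1: f ≡ 0 at y ∈ {1}; g ≡ 0 at y ∈ {4}; common: ∅.
  x = 2: f ≡ 0 at y ∈ {1}; g ≡ 0 at y ∈ {4}; common: ∅.
  x = 3: f ≡ 0 at y ∈ {1}; g ≡ 0 at y ∈ {4}; common: ∅.
  x = 4: f ≡ 0 at y ∈ {1}; g ≡ 0 at y ∈ {4}; common: ∅.
Collecting: common zeros = ∅, so the count is 0.
Comparison with the Bézout bound: 0 ≤ 1 = deg(f)·deg(g), as expected for curves with no common component (the affine F_5-count falls short of the bound because intersections may lie at infinity, over extension fields, or carry multiplicity).


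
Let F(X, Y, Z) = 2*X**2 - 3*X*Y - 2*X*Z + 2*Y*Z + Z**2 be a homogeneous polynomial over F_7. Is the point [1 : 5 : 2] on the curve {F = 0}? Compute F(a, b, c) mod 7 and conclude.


F(1,5,2) ≡ 0 (mod 7); P is on the curve.

Evaluate F(1, 5, 2) term-by-term (mod 7).
  2*X**2 ↦ 2·1·1·1 = 2
  -3*X*Y ↦ -3·1·5·1 = -15
  -2*X*Z ↦ -2·1·1·2 = -4
  2*Y*Z ↦ 2·1·5·2 = 20
  Z**2 ↦ 1·1·1·4 = 4
Sum: F(1, 5, 2) = (2) + (-15) + (-4) + (20) + (4) = 7.
Reducing mod 7: 7 ≡ 0 (mod 7).
Since F(a, b, c) ≡ 0 (mod 7), P lies on the curve.


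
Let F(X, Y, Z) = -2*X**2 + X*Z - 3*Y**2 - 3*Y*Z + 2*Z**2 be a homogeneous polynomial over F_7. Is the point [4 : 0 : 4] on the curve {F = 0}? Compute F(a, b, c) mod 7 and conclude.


F(4,0,4) ≡ 2 (mod 7); P is NOT on the curve.

Evaluate F(4, 0, 4) term-by-term (mod 7).
  -2*X**2 ↦ -2·16·1·1 = -32
  X*Z ↦ 1·4·1·4 = 16
  -3*Y**2 ↦ -3·1·0·1 = 0
  -3*Y*Z ↦ -3·1·0·4 = 0
  2*Z**2 ↦ 2·1·1·16 = 32
Sum: F(4, 0, 4) = (-32) + (16) + (0) + (0) + (32) = 16.
Reducing mod 7: 16 ≡ 2 (mod 7).
Since F(a, b, c) ≡ 2 ≠ 0 (mod 7), P does NOT lie on the curve.


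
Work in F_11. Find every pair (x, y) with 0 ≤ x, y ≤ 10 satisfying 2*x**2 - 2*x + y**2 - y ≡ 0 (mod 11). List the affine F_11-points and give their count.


Affine F_11-points: {(0, 0), (0, 1), (1, 0), (1, 1), (4, 5), (4, 7), (6, 3), (6, 9), (8, 5), (8, 7)}; count = 10.

For each of the 121 pairs (x, y) ∈ F_11², evaluate f(x, y) mod 11. Record the zeros.
  x = 0: [0↦0, 1↦0, 2↦2, 3↦6, 4↦1, 5↦9, 6↦8, 7↦9, 8↦1, 9↦6, 10↦2]  zeros at y ∈ {0, 1}
  x = 1: [0↦0, 1↦0, 2↦2, 3↦6, 4↦1, 5↦9, 6↦8, 7↦9, 8↦1, 9↦6, 10↦2]  zeros at y ∈ {0, 1}
  x = 2: [0↦4, 1↦4, 2↦6, 3↦10, 4↦5, 5↦2, 6↦1, 7↦2, 8↦5, 9↦10, 10↦6]  zeros at y ∈ ∅
  x = 3: [0↦1, 1↦1, 2↦3, 3↦7, 4↦2, 5↦10, 6↦9, 7↦10, 8↦2, 9↦7, 10↦3]  zeros at y ∈ ∅
  x = 4: [0↦2, 1↦2, 2↦4, 3↦8, 4↦3, 5↦0, 6↦10, 7↦0, 8↦3, 9↦8, 10↦4]  zeros at y ∈ {5, 7}
  x = 5: [0↦7, 1↦7, 2↦9, 3↦2, 4↦8, 5↦5, 6↦4, 7↦5, 8↦8, 9↦2, 10↦9]  zeros at y ∈ ∅
  x = 6: [0↦5, 1↦5, 2↦7, 3↦0, 4↦6, 5↦3, 6↦2, 7↦3, 8↦6, 9↦0, 10↦7]  zeros at y ∈ {3, 9}
  x = 7: [0↦7, 1↦7, 2↦9, 3↦2, 4↦8, 5↦5, 6↦4, 7↦5, 8↦8, 9↦2, 10↦9]  zeros at y ∈ ∅
  x = 8: [0↦2, 1↦2, 2↦4, 3↦8, 4↦3, 5↦0, 6↦10, 7↦0, 8↦3, 9↦8, 10↦4]  zeros at y ∈ {5, 7}
  x = 9: [0↦1, 1↦1, 2↦3, 3↦7, 4↦2, 5↦10, 6↦9, 7↦10, 8↦2, 9↦7, 10↦3]  zeros at y ∈ ∅
  x = 10: [0↦4, 1↦4, 2↦6, 3↦10, 4↦5, 5↦2, 6↦1, 7↦2, 8↦5, 9↦10, 10↦6]  zeros at y ∈ ∅
Collecting zeros: affine points = {(0, 0), (0, 1), (1, 0), (1, 1), (4, 5), (4, 7), (6, 3), (6, 9), (8, 5), (8, 7)}.
Total count |C(F_11)_aff| = 10.


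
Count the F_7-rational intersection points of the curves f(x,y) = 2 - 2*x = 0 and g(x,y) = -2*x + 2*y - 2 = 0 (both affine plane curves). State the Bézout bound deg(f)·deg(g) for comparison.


Common zeros: {(1, 2)}; count = 1; Bézout bound = 1.

deg(f) = 1, deg(g) = 1, so Bézout bound = 1.
Scan x ∈ F_7. For each x, list the y ∈ F_7 with f(x, y) ≡ 0 and those with g(x, y) ≡ 0 (mod 7); the common zeros in that column are the intersection.
  x = 0: f ≡ 0 at y ∈ ∅; g ≡ 0 at y ∈ {1}; common: ∅.
  x = 1: f ≡ 0 at y ∈ {0, 1, 2, 3, 4, 5, 6}; g ≡ 0 at y ∈ {2}; common: {2}.
  x = 2: f ≡ 0 at y ∈ ∅; g ≡ 0 at y ∈ {3}; common: ∅.
  x = 3: f ≡ 0 at y ∈ ∅; g ≡ 0 at y ∈ {4}; common: ∅.
  x = 4: f ≡ 0 at y ∈ ∅; g ≡ 0 at y ∈ {5}; common: ∅.
  x = 5: f ≡ 0 at y ∈ ∅; g ≡ 0 at y ∈ {6}; common: ∅.
  x = 6: f ≡ 0 at y ∈ ∅; g ≡ 0 at y ∈ {0}; common: ∅.
Collecting: common zeros = {(1, 2)}, so the count is 1.
Comparison with the Bézout bound: 1 ≤ 1 = deg(f)·deg(g), as expected for curves with no common component (the bound is attained).


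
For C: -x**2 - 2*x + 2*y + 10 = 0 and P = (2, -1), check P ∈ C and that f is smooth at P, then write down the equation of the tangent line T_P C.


Tangent line at P: -6*x + 2*y + 14 = 0.

Step 1: f(2, -1) = 0, so P lies on C.
Step 2: partial derivatives
  f_x(x, y) = -2*x - 2, f_y(x, y) = 2.
  f_x(P) = -6, f_y(P) = 2 (gradient nonzero, so P is smooth).
Step 3: tangent line at P: -6·(x − 2) + 2·(y − -1) = 0.
Expanding: -6*x + 2*y + 14 = 0.


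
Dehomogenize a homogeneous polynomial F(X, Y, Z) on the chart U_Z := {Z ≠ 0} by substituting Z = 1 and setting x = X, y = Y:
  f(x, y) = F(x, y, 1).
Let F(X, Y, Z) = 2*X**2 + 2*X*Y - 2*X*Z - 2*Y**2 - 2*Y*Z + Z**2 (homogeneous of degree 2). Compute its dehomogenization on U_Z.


f(x, y) = 2*x**2 + 2*x*y - 2*x - 2*y**2 - 2*y + 1

On U_Z we set Z = 1. Each monomial c·X^i·Y^j·Z^k in F becomes c·x^i·y^j·1^k = c·x^i·y^j.
Substituting Z = 1: F(X, Y, 1) = 2*x**2 + 2*x*y - 2*x - 2*y**2 - 2*y + 1.
Note: deg(f) ≤ deg(F) = 2; strict inequality happens when F is divisible by Z (lost terms).


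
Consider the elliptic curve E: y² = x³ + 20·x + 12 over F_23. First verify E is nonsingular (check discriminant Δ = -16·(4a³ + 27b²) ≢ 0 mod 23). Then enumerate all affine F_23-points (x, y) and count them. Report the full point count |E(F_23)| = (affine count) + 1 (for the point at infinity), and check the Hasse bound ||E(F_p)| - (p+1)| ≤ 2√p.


Affine points = {(0, 9), (0, 14), (4, 8), (4, 15), (6, 7), (6, 16), (7, 9), (7, 14), (9, 1), (9, 22), (10, 4), (10, 19), (12, 5), (12, 18), (13, 10), (13, 13), (14, 0), (16, 9), (16, 14), (19, 11), (19, 12)}; affine count = 21; |E(F_23)| = 22.

Discriminant check: Δ ∝ 4a³ + 27b² = 4·20³ + 27·12² = 4·8000 + 27·144 ≡ 8 (mod 23). Nonzero ⇒ E is nonsingular.
For each x ∈ F_23, compute rhs = x³ + 20·x + 12 mod 23, then count y ∈ F_23 with y² ≡ rhs.
  x = 0: rhs = 12, matching y values: 9, 14 (2 points).
  x = 1: rhs = 10, matching y values: none (0 points).
  x = 2: rhs = 14, matching y values: none (0 points).
  x = 3: rhs = 7, matching y values: none (0 points).
  x = 4: rhs = 18, matching y values: 8, 15 (2 points).
  x = 5: rhs = 7, matching y values: none (0 points).
  x = 6: rhs = 3, matching y values: 7, 16 (2 points).
  x = 7: rhs = 12, matching y values: 9, 14 (2 points).
  x = 8: rhs = 17, matching y values: none (0 points).
  x = 9: rhs = 1, matching y values: 1, 22 (2 points).
  x = 10: rhs = 16, matching y values: 4, 19 (2 points).
  x = 11: rhs = 22, matching y values: none (0 points).
  x = 12: rhs = 2, matching y values: 5, 18 (2 points).
  x = 13: rhs = 8, matching y values: 10, 13 (2 points).
  x = 14: rhs = 0, matching y values: 0 (1 points).
  x = 15: rhs = 7, matching y values: none (0 points).
  x = 16: rhs = 12, matching y values: 9, 14 (2 points).
  x = 17: rhs = 21, matching y values: none (0 points).
  x = 18: rhs = 17, matching y values: none (0 points).
  x = 19: rhs = 6, matching y values: 11, 12 (2 points).
  x = 20: rhs = 17, matching y values: none (0 points).
  x = 21: rhs = 10, matching y values: none (0 points).
  x = 22: rhs = 14, matching y values: none (0 points).
Total affine count: 21.
Full point count |E(F_23)| = 21 + 1 = 22.
Hasse bound: |22 − (23+1)| = |-2| = 2 ≤ 2√23 ≈ 9.5917 ✓.


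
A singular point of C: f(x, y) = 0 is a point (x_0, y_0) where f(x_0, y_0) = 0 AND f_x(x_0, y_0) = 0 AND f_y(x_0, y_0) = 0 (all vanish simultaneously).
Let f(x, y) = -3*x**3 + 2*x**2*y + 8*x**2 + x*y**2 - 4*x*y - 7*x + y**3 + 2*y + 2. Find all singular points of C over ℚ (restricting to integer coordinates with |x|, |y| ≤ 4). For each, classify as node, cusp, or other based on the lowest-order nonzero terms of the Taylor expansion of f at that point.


Singular points: {(1, 0)}; classification: node.

Compute partial derivatives:
  f_x = -9*x**2 + 4*x*y + 16*x + y**2 - 4*y - 7.
  f_y = 2*x**2 + 2*x*y - 4*x + 3*y**2 + 2.
Scan x_0 ∈ {−4, ..., 4}. For each x_0, f_y(x_0, y) is a polynomial in y; find its integer roots y ∈ {−4, ..., 4}, then test f_x and f at those candidates.
  x = -4: f_y(-4, y) = 3*y**2 - 8*y + 50; no integer root y with |y| ≤ 4.
  x = -3: f_y(-3, y) = 3*y**2 - 6*y + 32; no integer root y with |y| ≤ 4.
  x = -2: f_y(-2, y) = 3*y**2 - 4*y + 18; no integer root y with |y| ≤ 4.
  x = -1: f_y(-1, y) = 3*y**2 - 2*y + 8; no integer root y with |y| ≤ 4.
  x = 0: f_y(0, y) = 3*y**2 + 2; no integer root y with |y| ≤ 4.
  x = 1: f_y(1, y) = 3*y**2 + 2*y; vanishes at y ∈ {0}. (1, 0): f_x = 0, f = 0 — SINGULAR.
  x = 2: f_y(2, y) = 3*y**2 + 4*y + 2; no integer root y with |y| ≤ 4.
  x = 3: f_y(3, y) = 3*y**2 + 6*y + 8; no integer root y with |y| ≤ 4.
  x = 4: f_y(4, y) = 3*y**2 + 8*y + 18; no integer root y with |y| ≤ 4.
Only singular point on the grid: (1, 0).
Classify: substitute x = 1 + u, y = 0 + v and expand: f = -3*u**3 + 2*u**2*v - u**2 + u*v**2 + v**3 + v**2.
No constant or linear terms (consistent with a singular point). Quadratic part: -u**2 + v**2. Cubic part: -3*u**3 + 2*u**2*v + u*v**2 + v**3.
The quadratic part v**2 - u**2 = (v − u)(v + u) splits into two distinct linear factors, so there are two distinct tangent lines y − 0 = ±(x − 1) — this is a node (ordinary double point).
Classification: node.


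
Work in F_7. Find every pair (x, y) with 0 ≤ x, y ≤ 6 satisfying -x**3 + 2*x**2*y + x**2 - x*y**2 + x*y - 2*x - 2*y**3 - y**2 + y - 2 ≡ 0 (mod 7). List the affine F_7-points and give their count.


Affine F_7-points: {(2, 5), (3, 2), (3, 5), (4, 1), (4, 6), (5, 0), (5, 4), (6, 5)}; count = 8.

For each of the 49 pairs (x, y) ∈ F_7², evaluate f(x, y) mod 7. Record the zeros.
  x = 0: [0↦5, 1↦3, 2↦1, 3↦1, 4↦5, 5↦1, 6↦5]  zeros at y ∈ ∅
  x = 1: [0↦3, 1↦3, 2↦1, 3↦6, 4↦6, 5↦3, 6↦6]  zeros at y ∈ ∅
  x = 2: [0↦4, 1↦3, 2↦5, 3↦5, 4↦5, 5↦0, 6↦6]  zeros at y ∈ {5}
  x = 3: [0↦2, 1↦4, 2↦0, 3↦6, 4↦3, 5↦0, 6↦6]  zeros at y ∈ {2, 5}
  x = 4: [0↦5, 1↦0, 2↦1, 3↦3, 4↦1, 5↦4, 6↦0]  zeros at y ∈ {1, 6}
  x = 5: [0↦0, 1↦6, 2↦2, 3↦4, 4↦0, 5↦6, 6↦3]  zeros at y ∈ {0, 4}
  x = 6: [0↦2, 1↦2, 2↦4, 3↦3, 4↦1, 5↦0, 6↦2]  zeros at y ∈ {5}
Collecting zeros: affine points = {(2, 5), (3, 2), (3, 5), (4, 1), (4, 6), (5, 0), (5, 4), (6, 5)}.
Total count |C(F_7)_aff| = 8.


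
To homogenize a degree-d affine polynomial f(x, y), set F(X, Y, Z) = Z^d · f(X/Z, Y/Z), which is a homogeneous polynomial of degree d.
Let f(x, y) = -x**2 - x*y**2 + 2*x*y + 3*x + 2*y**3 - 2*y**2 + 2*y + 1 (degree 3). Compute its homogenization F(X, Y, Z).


F(X, Y, Z) = -X**2*Z - X*Y**2 + 2*X*Y*Z + 3*X*Z**2 + 2*Y**3 - 2*Y**2*Z + 2*Y*Z**2 + Z**3

deg(f) = 3.
Substitute x = X/Z, y = Y/Z into f, then multiply by Z^3.
  monomial -1·x^2·y^0 ↦ -1·X^2·Y^0·Z^1.
  monomial -1·x^1·y^2 ↦ -1·X^1·Y^2·Z^0.
  monomial 2·x^1·y^1 ↦ 2·X^1·Y^1·Z^1.
  monomial 3·x^1·y^0 ↦ 3·X^1·Y^0·Z^2.
  monomial 2·x^0·y^3 ↦ 2·X^0·Y^3·Z^0.
  monomial -2·x^0·y^2 ↦ -2·X^0·Y^2·Z^1.
  monomial 2·x^0·y^1 ↦ 2·X^0·Y^1·Z^2.
  monomial 1·x^0·y^0 ↦ 1·X^0·Y^0·Z^3.
Collecting: F(X, Y, Z) = -X**2*Z - X*Y**2 + 2*X*Y*Z + 3*X*Z**2 + 2*Y**3 - 2*Y**2*Z + 2*Y*Z**2 + Z**3.


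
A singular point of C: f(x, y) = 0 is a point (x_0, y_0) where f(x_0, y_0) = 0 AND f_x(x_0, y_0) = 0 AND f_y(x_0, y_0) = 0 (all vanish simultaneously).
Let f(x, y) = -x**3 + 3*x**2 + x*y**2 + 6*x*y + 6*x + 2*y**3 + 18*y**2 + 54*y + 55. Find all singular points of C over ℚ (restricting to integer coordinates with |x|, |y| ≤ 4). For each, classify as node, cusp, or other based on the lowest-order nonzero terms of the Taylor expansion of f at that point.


Singular points: {(1, -3)}; classification: cusp.

Compute partial derivatives:
  f_x = -3*x**2 + 6*x + y**2 + 6*y + 6.
  f_y = 2*x*y + 6*x + 6*y**2 + 36*y + 54.
Scan x_0 ∈ {−4, ..., 4}. For each x_0, f_y(x_0, y) is a polynomial in y; find its integer roots y ∈ {−4, ..., 4}, then test f_x and f at those candidates.
  x = -4: f_y(-4, y) = 6*y**2 + 28*y + 30; vanishes at y ∈ {-3}. (-4, -3): f_x = -75 ≠ 0.
  x = -3: f_y(-3, y) = 6*y**2 + 30*y + 36; vanishes at y ∈ {-3, -2}. (-3, -3): f_x = -48 ≠ 0; (-3, -2): f_x = -47 ≠ 0.
  x = -2: f_y(-2, y) = 6*y**2 + 32*y + 42; vanishes at y ∈ {-3}. (-2, -3): f_x = -27 ≠ 0.
  x = -1: f_y(-1, y) = 6*y**2 + 34*y + 48; vanishes at y ∈ {-3}. (-1, -3): f_x = -12 ≠ 0.
  x = 0: f_y(0, y) = 6*y**2 + 36*y + 54; vanishes at y ∈ {-3}. (0, -3): f_x = -3 ≠ 0.
  x = 1: f_y(1, y) = 6*y**2 + 38*y + 60; vanishes at y ∈ {-3}. (1, -3): f_x = 0, f = 0 — SINGULAR.
  x = 2: f_y(2, y) = 6*y**2 + 40*y + 66; vanishes at y ∈ {-3}. (2, -3): f_x = -3 ≠ 0.
  x = 3: f_y(3, y) = 6*y**2 + 42*y + 72; vanishes at y ∈ {-4, -3}. (3, -4): f_x = -11 ≠ 0; (3, -3): f_x = -12 ≠ 0.
  x = 4: f_y(4, y) = 6*y**2 + 44*y + 78; vanishes at y ∈ {-3}. (4, -3): f_x = -27 ≠ 0.
Only singular point on the grid: (1, -3).
Classify: substitute x = 1 + u, y = -3 + v and expand: f = -u**3 + u*v**2 + 2*v**3 + v**2.
No constant or linear terms (consistent with a singular point). Quadratic part: v**2. Cubic part: -u**3 + u*v**2 + 2*v**3.
The quadratic part v**2 is a perfect square, so there is a single (double) tangent line v = 0, i.e. y = -3. Restricting the cubic part to that line (v = 0) leaves -u**3 ≠ 0, so f is not divisible by v and the branch is v² ≈ u**3 to lowest order — this is a cusp.
Classification: cusp.


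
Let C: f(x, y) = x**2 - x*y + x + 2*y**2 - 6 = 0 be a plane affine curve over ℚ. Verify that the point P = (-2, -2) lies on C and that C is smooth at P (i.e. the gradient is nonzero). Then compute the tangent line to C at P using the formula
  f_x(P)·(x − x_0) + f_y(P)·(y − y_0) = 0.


Tangent line at P: -x - 6*y - 14 = 0.

Step 1: f(-2, -2) = 0, so P lies on C.
Step 2: partial derivatives
  f_x(x, y) = 2*x - y + 1, f_y(x, y) = -x + 4*y.
  f_x(P) = -1, f_y(P) = -6 (gradient nonzero, so P is smooth).
Step 3: tangent line at P: -1·(x − -2) + -6·(y − -2) = 0.
Expanding: -x - 6*y - 14 = 0.


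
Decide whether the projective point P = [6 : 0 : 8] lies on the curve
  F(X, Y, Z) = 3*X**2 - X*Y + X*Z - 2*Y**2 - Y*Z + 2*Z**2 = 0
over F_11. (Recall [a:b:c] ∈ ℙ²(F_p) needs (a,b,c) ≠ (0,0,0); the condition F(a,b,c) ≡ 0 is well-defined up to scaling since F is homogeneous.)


F(6,0,8) ≡ 9 (mod 11); P is NOT on the curve.

Evaluate F(6, 0, 8) term-by-term (mod 11).
  3*X**2 ↦ 3·36·1·1 = 108
  -X*Y ↦ -1·6·0·1 = 0
  X*Z ↦ 1·6·1·8 = 48
  -2*Y**2 ↦ -2·1·0·1 = 0
  -Y*Z ↦ -1·1·0·8 = 0
  2*Z**2 ↦ 2·1·1·64 = 128
Sum: F(6, 0, 8) = (108) + (0) + (48) + (0) + (0) + (128) = 284.
Reducing mod 11: 284 ≡ 9 (mod 11).
Since F(a, b, c) ≡ 9 ≠ 0 (mod 11), P does NOT lie on the curve.


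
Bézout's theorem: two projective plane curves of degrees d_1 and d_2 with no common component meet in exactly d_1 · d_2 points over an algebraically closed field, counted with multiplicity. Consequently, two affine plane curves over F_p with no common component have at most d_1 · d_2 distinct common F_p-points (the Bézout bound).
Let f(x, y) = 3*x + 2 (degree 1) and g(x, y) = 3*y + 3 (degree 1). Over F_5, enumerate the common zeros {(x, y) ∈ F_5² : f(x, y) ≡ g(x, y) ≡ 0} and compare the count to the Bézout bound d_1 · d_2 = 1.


Common zeros: {(1, 4)}; count = 1; Bézout bound = 1.

deg(f) = 1, deg(g) = 1, so Bézout bound = 1.
Scan x ∈ F_5. For each x, list the y ∈ F_5 with f(x, y) ≡ 0 and those with g(x, y) ≡ 0 (mod 5); the common zeros in that column are the intersection.
  x = 0: f ≡ 0 at y ∈ ∅; g ≡ 0 at y ∈ {4}; common: ∅.
  x = 1: f ≡ 0 at y ∈ {0, 1, 2, 3, 4}; g ≡ 0 at y ∈ {4}; common: {4}.
  x = 2: f ≡ 0 at y ∈ ∅; g ≡ 0 at y ∈ {4}; common: ∅.
  x = 3: f ≡ 0 at y ∈ ∅; g ≡ 0 at y ∈ {4}; common: ∅.
  x = 4: f ≡ 0 at y ∈ ∅; g ≡ 0 at y ∈ {4}; common: ∅.
Collecting: common zeros = {(1, 4)}, so the count is 1.
Comparison with the Bézout bound: 1 ≤ 1 = deg(f)·deg(g), as expected for curves with no common component (the bound is attained).


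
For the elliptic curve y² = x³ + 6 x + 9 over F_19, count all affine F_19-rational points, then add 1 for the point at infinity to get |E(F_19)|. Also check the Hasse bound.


Affine points = {(0, 3), (0, 16), (1, 4), (1, 15), (3, 4), (3, 15), (10, 9), (10, 10), (11, 0), (12, 2), (12, 17), (13, 2), (13, 17), (14, 5), (14, 14), (15, 4), (15, 15)}; affine count = 17; |E(F_19)| = 18.

Discriminant check: Δ ∝ 4a³ + 27b² = 4·6³ + 27·9² = 4·216 + 27·81 ≡ 11 (mod 19). Nonzero ⇒ E is nonsingular.
For each x ∈ F_19, compute rhs = x³ + 6·x + 9 mod 19, then count y ∈ F_19 with y² ≡ rhs.
  x = 0: rhs = 9, matching y values: 3, 16 (2 points).
  x = 1: rhs = 16, matching y values: 4, 15 (2 points).
  x = 2: rhs = 10, matching y values: none (0 points).
  x = 3: rhs = 16, matching y values: 4, 15 (2 points).
  x = 4: rhs = 2, matching y values: none (0 points).
  x = 5: rhs = 12, matching y values: none (0 points).
  x = 6: rhs = 14, matching y values: none (0 points).
  x = 7: rhs = 14, matching y values: none (0 points).
  x = 8: rhs = 18, matching y values: none (0 points).
  x = 9: rhs = 13, matching y values: none (0 points).
  x = 10: rhs = 5, matching y values: 9, 10 (2 points).
  x = 11: rhs = 0, matching y values: 0 (1 points).
  x = 12: rhs = 4, matching y values: 2, 17 (2 points).
  x = 13: rhs = 4, matching y values: 2, 17 (2 points).
  x = 14: rhs = 6, matching y values: 5, 14 (2 points).
  x = 15: rhs = 16, matching y values: 4, 15 (2 points).
  x = 16: rhs = 2, matching y values: none (0 points).
  x = 17: rhs = 8, matching y values: none (0 points).
  x = 18: rhs = 2, matching y values: none (0 points).
Total affine count: 17.
Full point count |E(F_19)| = 17 + 1 = 18.
Hasse bound: |18 − (19+1)| = |-2| = 2 ≤ 2√19 ≈ 8.7178 ✓.


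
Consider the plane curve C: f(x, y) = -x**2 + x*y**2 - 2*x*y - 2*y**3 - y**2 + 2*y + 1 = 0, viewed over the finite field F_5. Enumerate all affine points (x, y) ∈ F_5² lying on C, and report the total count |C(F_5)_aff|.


Affine F_5-points: {(0, 1), (0, 2), (0, 4), (1, 0), (3, 4), (4, 0), (4, 1), (4, 3)}; count = 8.

For each of the 25 pairs (x, y) ∈ F_5², evaluate f(x, y) mod 5. Record the zeros.
  x = 0: [0↦1, 1↦0, 2↦0, 3↦4, 4↦0]  zeros at y ∈ {1, 2, 4}
  x = 1: [0↦0, 1↦3, 2↦4, 3↦1, 4↦2]  zeros at y ∈ {0}
  x = 2: [0↦2, 1↦4, 2↦1, 3↦1, 4↦2]  zeros at y ∈ ∅
  x = 3: [0↦2, 1↦3, 2↦1, 3↦4, 4↦0]  zeros at y ∈ {4}
  x = 4: [0↦0, 1↦0, 2↦4, 3↦0, 4↦1]  zeros at y ∈ {0, 1, 3}
Collecting zeros: affine points = {(0, 1), (0, 2), (0, 4), (1, 0), (3, 4), (4, 0), (4, 1), (4, 3)}.
Total count |C(F_5)_aff| = 8.


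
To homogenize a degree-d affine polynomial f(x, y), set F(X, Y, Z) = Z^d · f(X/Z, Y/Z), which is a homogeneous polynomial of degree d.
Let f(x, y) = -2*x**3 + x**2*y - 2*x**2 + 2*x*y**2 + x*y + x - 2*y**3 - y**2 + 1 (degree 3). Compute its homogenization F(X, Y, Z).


F(X, Y, Z) = -2*X**3 + X**2*Y - 2*X**2*Z + 2*X*Y**2 + X*Y*Z + X*Z**2 - 2*Y**3 - Y**2*Z + Z**3

deg(f) = 3.
Substitute x = X/Z, y = Y/Z into f, then multiply by Z^3.
  monomial -2·x^3·y^0 ↦ -2·X^3·Y^0·Z^0.
  monomial 1·x^2·y^1 ↦ 1·X^2·Y^1·Z^0.
  monomial -2·x^2·y^0 ↦ -2·X^2·Y^0·Z^1.
  monomial 2·x^1·y^2 ↦ 2·X^1·Y^2·Z^0.
  monomial 1·x^1·y^1 ↦ 1·X^1·Y^1·Z^1.
  monomial 1·x^1·y^0 ↦ 1·X^1·Y^0·Z^2.
  monomial -2·x^0·y^3 ↦ -2·X^0·Y^3·Z^0.
  monomial -1·x^0·y^2 ↦ -1·X^0·Y^2·Z^1.
  monomial 1·x^0·y^0 ↦ 1·X^0·Y^0·Z^3.
Collecting: F(X, Y, Z) = -2*X**3 + X**2*Y - 2*X**2*Z + 2*X*Y**2 + X*Y*Z + X*Z**2 - 2*Y**3 - Y**2*Z + Z**3.


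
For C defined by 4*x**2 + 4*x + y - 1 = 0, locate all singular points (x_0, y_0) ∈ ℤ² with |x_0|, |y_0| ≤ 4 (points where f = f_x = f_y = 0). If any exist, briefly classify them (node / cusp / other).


No singular points in the scanned grid; C is smooth there.

Compute partial derivatives:
  f_x = 8*x + 4.
  f_y = 1.
f_y = 1 is a nonzero constant, so f_y never vanishes: no point (x, y) can satisfy f = f_x = f_y = 0. In particular no (x, y) ∈ {−4, ..., 4}² is singular; the curve is smooth.


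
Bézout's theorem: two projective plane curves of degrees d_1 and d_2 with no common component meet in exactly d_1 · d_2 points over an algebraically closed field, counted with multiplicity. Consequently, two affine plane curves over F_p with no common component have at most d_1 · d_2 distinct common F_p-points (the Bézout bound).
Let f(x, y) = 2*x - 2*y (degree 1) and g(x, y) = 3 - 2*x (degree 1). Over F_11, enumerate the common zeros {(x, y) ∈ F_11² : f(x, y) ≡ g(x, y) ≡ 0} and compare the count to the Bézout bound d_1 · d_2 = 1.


Common zeros: {(7, 7)}; count = 1; Bézout bound = 1.

deg(f) = 1, deg(g) = 1, so Bézout bound = 1.
Scan x ∈ F_11. For each x, list the y ∈ F_11 with f(x, y) ≡ 0 and those with g(x, y) ≡ 0 (mod 11); the common zeros in that column are the intersection.
  x = 0: f ≡ 0 at y ∈ {0}; g ≡ 0 at y ∈ ∅; common: ∅.
  x = 1: f ≡ 0 at y ∈ {1}; g ≡ 0 at y ∈ ∅; common: ∅.
  x = 2: f ≡ 0 at y ∈ {2}; g ≡ 0 at y ∈ ∅; common: ∅.
  x = 3: f ≡ 0 at y ∈ {3}; g ≡ 0 at y ∈ ∅; common: ∅.
  x = 4: f ≡ 0 at y ∈ {4}; g ≡ 0 at y ∈ ∅; common: ∅.
  x = 5: f ≡ 0 at y ∈ {5}; g ≡ 0 at y ∈ ∅; common: ∅.
  x = 6: f ≡ 0 at y ∈ {6}; g ≡ 0 at y ∈ ∅; common: ∅.
  x = 7: f ≡ 0 at y ∈ {7}; g ≡ 0 at y ∈ {0, 1, 2, 3, 4, 5, 6, 7, 8, 9, 10}; common: {7}.
  x = 8: f ≡ 0 at y ∈ {8}; g ≡ 0 at y ∈ ∅; common: ∅.
  x = 9: f ≡ 0 at y ∈ {9}; g ≡ 0 at y ∈ ∅; common: ∅.
  x = 10: f ≡ 0 at y ∈ {10}; g ≡ 0 at y ∈ ∅; common: ∅.
Collecting: common zeros = {(7, 7)}, so the count is 1.
Comparison with the Bézout bound: 1 ≤ 1 = deg(f)·deg(g), as expected for curves with no common component (the bound is attained).


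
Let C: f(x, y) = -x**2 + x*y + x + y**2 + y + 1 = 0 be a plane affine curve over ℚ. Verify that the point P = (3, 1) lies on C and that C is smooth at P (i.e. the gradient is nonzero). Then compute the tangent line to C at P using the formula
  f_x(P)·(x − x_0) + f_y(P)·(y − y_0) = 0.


Tangent line at P: -4*x + 6*y + 6 = 0.

Step 1: f(3, 1) = 0, so P lies on C.
Step 2: partial derivatives
  f_x(x, y) = -2*x + y + 1, f_y(x, y) = x + 2*y + 1.
  f_x(P) = -4, f_y(P) = 6 (gradient nonzero, so P is smooth).
Step 3: tangent line at P: -4·(x − 3) + 6·(y − 1) = 0.
Expanding: -4*x + 6*y + 6 = 0.


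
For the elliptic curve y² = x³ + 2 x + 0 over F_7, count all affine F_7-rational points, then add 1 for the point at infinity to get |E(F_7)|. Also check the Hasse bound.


Affine points = {(0, 0), (4, 3), (4, 4), (5, 3), (5, 4), (6, 2), (6, 5)}; affine count = 7; |E(F_7)| = 8.

Discriminant check: Δ ∝ 4a³ + 27b² = 4·2³ + 27·0² = 4·8 + 27·0 ≡ 4 (mod 7). Nonzero ⇒ E is nonsingular.
For each x ∈ F_7, compute rhs = x³ + 2·x + 0 mod 7, then count y ∈ F_7 with y² ≡ rhs.
  x = 0: rhs = 0, matching y values: 0 (1 points).
  x = 1: rhs = 3, matching y values: none (0 points).
  x = 2: rhs = 5, matching y values: none (0 points).
  x = 3: rhs = 5, matching y values: none (0 points).
  x = 4: rhs = 2, matching y values: 3, 4 (2 points).
  x = 5: rhs = 2, matching y values: 3, 4 (2 points).
  x = 6: rhs = 4, matching y values: 2, 5 (2 points).
Total affine count: 7.
Full point count |E(F_7)| = 7 + 1 = 8.
Hasse bound: |8 − (7+1)| = |0| = 0 ≤ 2√7 ≈ 5.2915 ✓.


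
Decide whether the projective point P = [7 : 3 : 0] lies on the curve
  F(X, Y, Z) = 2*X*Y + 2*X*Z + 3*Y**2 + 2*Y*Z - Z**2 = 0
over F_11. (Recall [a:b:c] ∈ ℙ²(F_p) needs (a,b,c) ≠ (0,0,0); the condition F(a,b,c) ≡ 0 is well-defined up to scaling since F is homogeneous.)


F(7,3,0) ≡ 3 (mod 11); P is NOT on the curve.

Evaluate F(7, 3, 0) term-by-term (mod 11).
  2*X*Y ↦ 2·7·3·1 = 42
  2*X*Z ↦ 2·7·1·0 = 0
  3*Y**2 ↦ 3·1·9·1 = 27
  2*Y*Z ↦ 2·1·3·0 = 0
  -Z**2 ↦ -1·1·1·0 = 0
Sum: F(7, 3, 0) = (42) + (0) + (27) + (0) + (0) = 69.
Reducing mod 11: 69 ≡ 3 (mod 11).
Since F(a, b, c) ≡ 3 ≠ 0 (mod 11), P does NOT lie on the curve.


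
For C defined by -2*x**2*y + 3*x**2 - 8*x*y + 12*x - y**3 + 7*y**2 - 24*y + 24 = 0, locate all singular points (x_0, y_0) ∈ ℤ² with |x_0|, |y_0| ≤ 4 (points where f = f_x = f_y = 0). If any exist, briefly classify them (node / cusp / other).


Singular points: {(-2, 2)}; classification: node.

Compute partial derivatives:
  f_x = -4*x*y + 6*x - 8*y + 12.
  f_y = -2*x**2 - 8*x - 3*y**2 + 14*y - 24.
Scan x_0 ∈ {−4, ..., 4}. For each x_0, f_y(x_0, y) is a polynomial in y; find its integer roots y ∈ {−4, ..., 4}, then test f_x and f at those candidates.
  x = -4: f_y(-4, y) = -3*y**2 + 14*y - 24; no integer root y with |y| ≤ 4.
  x = -3: f_y(-3, y) = -3*y**2 + 14*y - 18; no integer root y with |y| ≤ 4.
  x = -2: f_y(-2, y) = -3*y**2 + 14*y - 16; vanishes at y ∈ {2}. (-2, 2): f_x = 0, f = 0 — SINGULAR.
  x = -1: f_y(-1, y) = -3*y**2 + 14*y - 18; no integer root y with |y| ≤ 4.
  x = 0: f_y(0, y) = -3*y**2 + 14*y - 24; no integer root y with |y| ≤ 4.
  x = 1: f_y(1, y) = -3*y**2 + 14*y - 34; no integer root y with |y| ≤ 4.
  x = 2: f_y(2, y) = -3*y**2 + 14*y - 48; no integer root y with |y| ≤ 4.
  x = 3: f_y(3, y) = -3*y**2 + 14*y - 66; no integer root y with |y| ≤ 4.
  x = 4: f_y(4, y) = -3*y**2 + 14*y - 88; no integer root y with |y| ≤ 4.
Only singular point on the grid: (-2, 2).
Classify: substitute x = -2 + u, y = 2 + v and expand: f = -2*u**2*v - u**2 - v**3 + v**2.
No constant or linear terms (consistent with a singular point). Quadratic part: -u**2 + v**2. Cubic part: -2*u**2*v - v**3.
The quadratic part v**2 - u**2 = (v − u)(v + u) splits into two distinct linear factors, so there are two distinct tangent lines y − 2 = ±(x − -2) — this is a node (ordinary double point).
Classification: node.


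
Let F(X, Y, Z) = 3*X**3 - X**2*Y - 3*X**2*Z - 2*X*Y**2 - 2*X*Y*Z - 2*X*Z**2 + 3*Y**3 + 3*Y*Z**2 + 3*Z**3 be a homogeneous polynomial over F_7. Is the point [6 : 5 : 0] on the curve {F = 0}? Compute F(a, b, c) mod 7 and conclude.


F(6,5,0) ≡ 4 (mod 7); P is NOT on the curve.

Evaluate F(6, 5, 0) term-by-term (mod 7).
  3*X**3 ↦ 3·216·1·1 = 648
  -X**2*Y ↦ -1·36·5·1 = -180
  -3*X**2*Z ↦ -3·36·1·0 = 0
  -2*X*Y**2 ↦ -2·6·25·1 = -300
  -2*X*Y*Z ↦ -2·6·5·0 = 0
  -2*X*Z**2 ↦ -2·6·1·0 = 0
  3*Y**3 ↦ 3·1·125·1 = 375
  3*Y*Z**2 ↦ 3·1·5·0 = 0
  3*Z**3 ↦ 3·1·1·0 = 0
Sum: F(6, 5, 0) = (648) + (-180) + (0) + (-300) + (0) + (0) + (375) + (0) + (0) = 543.
Reducing mod 7: 543 ≡ 4 (mod 7).
Since F(a, b, c) ≡ 4 ≠ 0 (mod 7), P does NOT lie on the curve.


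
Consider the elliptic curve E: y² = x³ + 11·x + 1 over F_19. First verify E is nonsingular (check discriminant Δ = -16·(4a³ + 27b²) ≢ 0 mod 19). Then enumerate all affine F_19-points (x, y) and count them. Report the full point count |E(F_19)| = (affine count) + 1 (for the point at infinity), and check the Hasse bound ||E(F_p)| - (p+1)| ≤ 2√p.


Affine points = {(0, 1), (0, 18), (3, 2), (3, 17), (6, 6), (6, 13), (10, 3), (10, 16), (11, 3), (11, 16), (13, 2), (13, 17), (14, 7), (14, 12), (15, 8), (15, 11), (16, 6), (16, 13), (17, 3), (17, 16)}; affine count = 20; |E(F_19)| = 21.

Discriminant check: Δ ∝ 4a³ + 27b² = 4·11³ + 27·1² = 4·1331 + 27·1 ≡ 12 (mod 19). Nonzero ⇒ E is nonsingular.
For each x ∈ F_19, compute rhs = x³ + 11·x + 1 mod 19, then count y ∈ F_19 with y² ≡ rhs.
  x = 0: rhs = 1, matching y values: 1, 18 (2 points).
  x = 1: rhs = 13, matching y values: none (0 points).
  x = 2: rhs = 12, matching y values: none (0 points).
  x = 3: rhs = 4, matching y values: 2, 17 (2 points).
  x = 4: rhs = 14, matching y values: none (0 points).
  x = 5: rhs = 10, matching y values: none (0 points).
  x = 6: rhs = 17, matching y values: 6, 13 (2 points).
  x = 7: rhs = 3, matching y values: none (0 points).
  x = 8: rhs = 12, matching y values: none (0 points).
  x = 9: rhs = 12, matching y values: none (0 points).
  x = 10: rhs = 9, matching y values: 3, 16 (2 points).
  x = 11: rhs = 9, matching y values: 3, 16 (2 points).
  x = 12: rhs = 18, matching y values: none (0 points).
  x = 13: rhs = 4, matching y values: 2, 17 (2 points).
  x = 14: rhs = 11, matching y values: 7, 12 (2 points).
  x = 15: rhs = 7, matching y values: 8, 11 (2 points).
  x = 16: rhs = 17, matching y values: 6, 13 (2 points).
  x = 17: rhs = 9, matching y values: 3, 16 (2 points).
  x = 18: rhs = 8, matching y values: none (0 points).
Total affine count: 20.
Full point count |E(F_19)| = 20 + 1 = 21.
Hasse bound: |21 − (19+1)| = |1| = 1 ≤ 2√19 ≈ 8.7178 ✓.


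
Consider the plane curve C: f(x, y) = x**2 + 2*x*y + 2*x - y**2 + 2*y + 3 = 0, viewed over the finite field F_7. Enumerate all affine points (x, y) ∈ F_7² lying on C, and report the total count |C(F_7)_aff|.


Affine F_7-points: {(0, 3), (0, 6), (5, 1), (5, 4), (6, 3), (6, 4)}; count = 6.

For each of the 49 pairs (x, y) ∈ F_7², evaluate f(x, y) mod 7. Record the zeros.
  x = 0: [0↦3, 1↦4, 2↦3, 3↦0, 4↦2, 5↦2, 6↦0]  zeros at y ∈ {3, 6}
  x = 1: [0↦6, 1↦2, 2↦3, 3↦2, 4↦6, 5↦1, 6↦1]  zeros at y ∈ ∅
  x = 2: [0↦4, 1↦2, 2↦5, 3↦6, 4↦5, 5↦2, 6↦4]  zeros at y ∈ ∅
  x = 3: [0↦4, 1↦4, 2↦2, 3↦5, 4↦6, 5↦5, 6↦2]  zeros at y ∈ ∅
  x = 4: [0↦6, 1↦1, 2↦1, 3↦6, 4↦2, 5↦3, 6↦2]  zeros at y ∈ ∅
  x = 5: [0↦3, 1↦0, 2↦2, 3↦2, 4↦0, 5↦3, 6↦4]  zeros at y ∈ {1, 4}
  x = 6: [0↦2, 1↦1, 2↦5, 3↦0, 4↦0, 5↦5, 6↦1]  zeros at y ∈ {3, 4}
Collecting zeros: affine points = {(0, 3), (0, 6), (5, 1), (5, 4), (6, 3), (6, 4)}.
Total count |C(F_7)_aff| = 6.


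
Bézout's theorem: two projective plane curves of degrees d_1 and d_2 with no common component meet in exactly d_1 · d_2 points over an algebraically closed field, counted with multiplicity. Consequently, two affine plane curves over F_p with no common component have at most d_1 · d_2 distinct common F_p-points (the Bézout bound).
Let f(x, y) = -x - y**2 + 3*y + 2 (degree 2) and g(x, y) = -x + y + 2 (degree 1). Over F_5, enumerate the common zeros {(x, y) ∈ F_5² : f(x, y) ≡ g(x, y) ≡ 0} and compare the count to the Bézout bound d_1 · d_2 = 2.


Common zeros: {(2, 0), (4, 2)}; count = 2; Bézout bound = 2.

deg(f) = 2, deg(g) = 1, so Bézout bound = 2.
Scan x ∈ F_5. For each x, list the y ∈ F_5 with f(x, y) ≡ 0 and those with g(x, y) ≡ 0 (mod 5); the common zeros in that column are the intersection.
  x = 0: f ≡ 0 at y ∈ ∅; g ≡ 0 at y ∈ {3}; common: ∅.
  x = 1: f ≡ 0 at y ∈ ∅; g ≡ 0 at y ∈ {4}; common: ∅.
  x = 2: f ≡ 0 at y ∈ {0, 3}; g ≡ 0 at y ∈ {0}; common: {0}.
  x = 3: f ≡ 0 at y ∈ {4}; g ≡ 0 at y ∈ {1}; common: ∅.
  x = 4: f ≡ 0 at y ∈ {1, 2}; g ≡ 0 at y ∈ {2}; common: {2}.
Collecting: common zeros = {(2, 0), (4, 2)}, so the count is 2.
Comparison with the Bézout bound: 2 ≤ 2 = deg(f)·deg(g), as expected for curves with no common component (the bound is attained).


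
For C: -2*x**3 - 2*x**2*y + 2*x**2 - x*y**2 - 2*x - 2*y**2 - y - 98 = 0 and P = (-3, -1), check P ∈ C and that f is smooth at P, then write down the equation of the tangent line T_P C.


Tangent line at P: -81*x - 21*y - 264 = 0.

Step 1: f(-3, -1) = 0, so P lies on C.
Step 2: partial derivatives
  f_x(x, y) = -6*x**2 - 4*x*y + 4*x - y**2 - 2, f_y(x, y) = -2*x**2 - 2*x*y - 4*y - 1.
  f_x(P) = -81, f_y(P) = -21 (gradient nonzero, so P is smooth).
Step 3: tangent line at P: -81·(x − -3) + -21·(y − -1) = 0.
Expanding: -81*x - 21*y - 264 = 0.


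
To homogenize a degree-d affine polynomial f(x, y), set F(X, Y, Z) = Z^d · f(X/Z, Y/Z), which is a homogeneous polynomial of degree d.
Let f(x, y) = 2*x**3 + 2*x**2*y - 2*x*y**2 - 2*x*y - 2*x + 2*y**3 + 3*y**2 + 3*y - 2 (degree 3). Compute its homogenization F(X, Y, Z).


F(X, Y, Z) = 2*X**3 + 2*X**2*Y - 2*X*Y**2 - 2*X*Y*Z - 2*X*Z**2 + 2*Y**3 + 3*Y**2*Z + 3*Y*Z**2 - 2*Z**3

deg(f) = 3.
Substitute x = X/Z, y = Y/Z into f, then multiply by Z^3.
  monomial 2·x^3·y^0 ↦ 2·X^3·Y^0·Z^0.
  monomial 2·x^2·y^1 ↦ 2·X^2·Y^1·Z^0.
  monomial -2·x^1·y^2 ↦ -2·X^1·Y^2·Z^0.
  monomial -2·x^1·y^1 ↦ -2·X^1·Y^1·Z^1.
  monomial -2·x^1·y^0 ↦ -2·X^1·Y^0·Z^2.
  monomial 2·x^0·y^3 ↦ 2·X^0·Y^3·Z^0.
  monomial 3·x^0·y^2 ↦ 3·X^0·Y^2·Z^1.
  monomial 3·x^0·y^1 ↦ 3·X^0·Y^1·Z^2.
  monomial -2·x^0·y^0 ↦ -2·X^0·Y^0·Z^3.
Collecting: F(X, Y, Z) = 2*X**3 + 2*X**2*Y - 2*X*Y**2 - 2*X*Y*Z - 2*X*Z**2 + 2*Y**3 + 3*Y**2*Z + 3*Y*Z**2 - 2*Z**3.


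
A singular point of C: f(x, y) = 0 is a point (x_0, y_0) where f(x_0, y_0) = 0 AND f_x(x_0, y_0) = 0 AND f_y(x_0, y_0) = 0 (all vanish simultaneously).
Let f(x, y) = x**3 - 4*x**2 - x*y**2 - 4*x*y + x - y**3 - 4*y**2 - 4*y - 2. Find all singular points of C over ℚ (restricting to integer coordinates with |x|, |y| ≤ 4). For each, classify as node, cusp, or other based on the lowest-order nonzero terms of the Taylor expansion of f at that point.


Singular points: {(1, -2)}; classification: node.

Compute partial derivatives:
  f_x = 3*x**2 - 8*x - y**2 - 4*y + 1.
  f_y = -2*x*y - 4*x - 3*y**2 - 8*y - 4.
Scan x_0 ∈ {−4, ..., 4}. For each x_0, f_y(x_0, y) is a polynomial in y; find its integer roots y ∈ {−4, ..., 4}, then test f_x and f at those candidates.
  x = -4: f_y(-4, y) = 12 - 3*y**2; vanishes at y ∈ {-2, 2}. (-4, -2): f_x = 85 ≠ 0; (-4, 2): f_x = 69 ≠ 0.
  x = -3: f_y(-3, y) = -3*y**2 - 2*y + 8; vanishes at y ∈ {-2}. (-3, -2): f_x = 56 ≠ 0.
  x = -2: f_y(-2, y) = -3*y**2 - 4*y + 4; vanishes at y ∈ {-2}. (-2, -2): f_x = 33 ≠ 0.
  x = -1: f_y(-1, y) = -3*y**2 - 6*y; vanishes at y ∈ {-2, 0}. (-1, -2): f_x = 16 ≠ 0; (-1, 0): f_x = 12 ≠ 0.
  x = 0: f_y(0, y) = -3*y**2 - 8*y - 4; vanishes at y ∈ {-2}. (0, -2): f_x = 5 ≠ 0.
  x = 1: f_y(1, y) = -3*y**2 - 10*y - 8; vanishes at y ∈ {-2}. (1, -2): f_x = 0, f = 0 — SINGULAR.
  x = 2: f_y(2, y) = -3*y**2 - 12*y - 12; vanishes at y ∈ {-2}. (2, -2): f_x = 1 ≠ 0.
  x = 3: f_y(3, y) = -3*y**2 - 14*y - 16; vanishes at y ∈ {-2}. (3, -2): f_x = 8 ≠ 0.
  x = 4: f_y(4, y) = -3*y**2 - 16*y - 20; vanishes at y ∈ {-2}. (4, -2): f_x = 21 ≠ 0.
Only singular point on the grid: (1, -2).
Classify: substitute x = 1 + u, y = -2 + v and expand: f = u**3 - u**2 - u*v**2 - v**3 + v**2.
No constant or linear terms (consistent with a singular point). Quadratic part: -u**2 + v**2. Cubic part: u**3 - u*v**2 - v**3.
The quadratic part v**2 - u**2 = (v − u)(v + u) splits into two distinct linear factors, so there are two distinct tangent lines y − -2 = ±(x − 1) — this is a node (ordinary double point).
Classification: node.


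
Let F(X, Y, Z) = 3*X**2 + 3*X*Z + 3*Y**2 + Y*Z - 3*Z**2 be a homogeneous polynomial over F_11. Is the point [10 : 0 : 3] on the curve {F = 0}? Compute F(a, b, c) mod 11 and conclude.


F(10,0,3) ≡ 0 (mod 11); P is on the curve.

Evaluate F(10, 0, 3) term-by-term (mod 11).
  3*X**2 ↦ 3·100·1·1 = 300
  3*X*Z ↦ 3·10·1·3 = 90
  3*Y**2 ↦ 3·1·0·1 = 0
  Y*Z ↦ 1·1·0·3 = 0
  -3*Z**2 ↦ -3·1·1·9 = -27
Sum: F(10, 0, 3) = (300) + (90) + (0) + (0) + (-27) = 363.
Reducing mod 11: 363 ≡ 0 (mod 11).
Since F(a, b, c) ≡ 0 (mod 11), P lies on the curve.


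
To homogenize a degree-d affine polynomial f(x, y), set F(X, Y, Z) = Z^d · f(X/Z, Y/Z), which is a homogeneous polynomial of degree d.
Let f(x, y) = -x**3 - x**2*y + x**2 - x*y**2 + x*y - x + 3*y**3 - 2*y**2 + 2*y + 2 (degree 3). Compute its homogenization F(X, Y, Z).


F(X, Y, Z) = -X**3 - X**2*Y + X**2*Z - X*Y**2 + X*Y*Z - X*Z**2 + 3*Y**3 - 2*Y**2*Z + 2*Y*Z**2 + 2*Z**3

deg(f) = 3.
Substitute x = X/Z, y = Y/Z into f, then multiply by Z^3.
  monomial -1·x^3·y^0 ↦ -1·X^3·Y^0·Z^0.
  monomial -1·x^2·y^1 ↦ -1·X^2·Y^1·Z^0.
  monomial 1·x^2·y^0 ↦ 1·X^2·Y^0·Z^1.
  monomial -1·x^1·y^2 ↦ -1·X^1·Y^2·Z^0.
  monomial 1·x^1·y^1 ↦ 1·X^1·Y^1·Z^1.
  monomial -1·x^1·y^0 ↦ -1·X^1·Y^0·Z^2.
  monomial 3·x^0·y^3 ↦ 3·X^0·Y^3·Z^0.
  monomial -2·x^0·y^2 ↦ -2·X^0·Y^2·Z^1.
  monomial 2·x^0·y^1 ↦ 2·X^0·Y^1·Z^2.
  monomial 2·x^0·y^0 ↦ 2·X^0·Y^0·Z^3.
Collecting: F(X, Y, Z) = -X**3 - X**2*Y + X**2*Z - X*Y**2 + X*Y*Z - X*Z**2 + 3*Y**3 - 2*Y**2*Z + 2*Y*Z**2 + 2*Z**3.


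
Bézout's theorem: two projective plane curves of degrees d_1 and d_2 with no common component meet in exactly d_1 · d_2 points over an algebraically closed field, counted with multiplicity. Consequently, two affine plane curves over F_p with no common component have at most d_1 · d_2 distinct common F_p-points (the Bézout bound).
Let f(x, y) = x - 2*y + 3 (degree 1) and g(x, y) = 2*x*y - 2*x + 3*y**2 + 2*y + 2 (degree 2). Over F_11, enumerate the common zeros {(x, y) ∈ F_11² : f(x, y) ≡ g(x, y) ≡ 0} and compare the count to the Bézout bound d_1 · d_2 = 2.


Common zeros: {(5, 4), (7, 5)}; count = 2; Bézout bound = 2.

deg(f) = 1, deg(g) = 2, so Bézout bound = 2.
Scan x ∈ F_11. For each x, list the y ∈ F_11 with f(x, y) ≡ 0 and those with g(x, y) ≡ 0 (mod 11); the common zeros in that column are the intersection.
  x = 0: f ≡ 0 at y ∈ {7}; g ≡ 0 at y ∈ ∅; common: ∅.
  x = 1: f ≡ 0 at y ∈ {2}; g ≡ 0 at y ∈ {0, 6}; common: ∅.
  x = 2: f ≡ 0 at y ∈ {8}; g ≡ 0 at y ∈ {2, 7}; common: ∅.
  x = 3: f ≡ 0 at y ∈ {3}; g ≡ 0 at y ∈ ∅; common: ∅.
  x = 4: f ≡ 0 at y ∈ {9}; g ≡ 0 at y ∈ ∅; common: ∅.
  x = 5: f ≡ 0 at y ∈ {4}; g ≡ 0 at y ∈ {3, 4}; common: {4}.
  x = 6: f ≡ 0 at y ∈ {10}; g ≡ 0 at y ∈ ∅; common: ∅.
  x = 7: f ≡ 0 at y ∈ {5}; g ≡ 0 at y ∈ {5, 8}; common: {5}.
  x = 8: f ≡ 0 at y ∈ {0}; g ≡ 0 at y ∈ ∅; common: ∅.
  x = 9: f ≡ 0 at y ∈ {6}; g ≡ 0 at y ∈ {9, 10}; common: ∅.
  x = 10: f ≡ 0 at y ∈ {1}; g ≡ 0 at y ∈ ∅; common: ∅.
Collecting: common zeros = {(5, 4), (7, 5)}, so the count is 2.
Comparison with the Bézout bound: 2 ≤ 2 = deg(f)·deg(g), as expected for curves with no common component (the bound is attained).
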